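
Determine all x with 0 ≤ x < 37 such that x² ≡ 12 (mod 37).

7, 30

37 ≡ 1 (mod 4), so we find a root by search.
Trying successive values, 7² = 49 ≡ 12 (mod 37). The other root is 37 − 7 = 30.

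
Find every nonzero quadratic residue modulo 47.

1 2 3 4 6 7 8 9 12 14 16 17 18 21 24 25 27 28 32 34 36 37 42

Square k = 1,…,23 (k and 47−k give the same square):
1²=1, 2²=4, 3²=9, 4²=16, 5²=25, 6²=36, 7²≡2, 8²≡17, 9²≡34, 10²≡6, 11²≡27, 12²≡3, 13²≡28, 14²≡8, 15²≡37, 16²≡21, 17²≡7, 18²≡42, 19²≡32, 20²≡24, 21²≡18, 22²≡14, 23²≡12 (mod 47).
So the quadratic residues mod 47 are {1, 2, 3, 4, 6, 7, 8, 9, 12, 14, 16, 17, 18, 21, 24, 25, 27, 28, 32, 34, 36, 37, 42}.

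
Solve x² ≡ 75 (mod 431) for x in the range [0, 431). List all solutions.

180, 251

Since 431 ≡ 3 (mod 4), a square root of 75 is 75^((431+1)/4) = 75^108 mod 431.
Repeated squaring: 75^2≡22, 75^4≡53, 75^8≡223, 75^16≡164, 75^32≡174, 75^64≡106 (mod 431).
75^108 = 75^(64+32+8+4) ≡ 180 (mod 431).
Check: 180² = 32400 ≡ 75 (mod 431). The two roots are 180 and 251.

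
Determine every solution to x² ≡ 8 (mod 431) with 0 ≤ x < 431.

55, 376

Since 431 ≡ 3 (mod 4), a square root of 8 is 8^((431+1)/4) = 8^108 mod 431.
Repeated squaring: 8^2≡64, 8^4≡217, 8^8≡110, 8^16≡32, 8^32≡162, 8^64≡384 (mod 431).
8^108 = 8^(64+32+8+4) ≡ 55 (mod 431).
Check: 55² = 3025 ≡ 8 (mod 431). The two roots are 55 and 376.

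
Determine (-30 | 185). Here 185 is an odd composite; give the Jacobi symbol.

0

First reduce: -30 ≡ 155 (mod 185).
Reciprocity: 155 ≡ 3 and 185 ≡ 1 (mod 4), so (155/185) = +(185/155).
Reduce top mod 155: now compute (30/155).
Pull out 2: since 155 ≡ 3 (mod 8), (2/155) = -1.
Reciprocity: 15 ≡ 3 and 155 ≡ 3 (mod 4), so (15/155) = −(155/15).
Reduce top mod 15: now compute (5/15).
Reciprocity: 5 ≡ 1 and 15 ≡ 3 (mod 4), so (5/15) = +(15/5).
Reduce top mod 5: now compute (0/5).
Top reduces to 0: gcd > 1, so the symbol is 0.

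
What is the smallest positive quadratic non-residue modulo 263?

5

(2/263) = +1, so 2 is a residue.
(3/263) = +1, so 3 is a residue.
(4/263) = +1, so 4 is a residue.
(5/263) = −1, so 5 is the smallest positive non-residue mod 263.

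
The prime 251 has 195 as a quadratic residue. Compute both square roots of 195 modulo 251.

114, 137

Since 251 ≡ 3 (mod 4), a square root of 195 is 195^((251+1)/4) = 195^63 mod 251.
Repeated squaring: 195^2≡124, 195^4≡65, 195^8≡209, 195^16≡7, 195^32≡49 (mod 251).
195^63 = 195^(32+16+8+4+2+1) ≡ 114 (mod 251).
Check: 114² = 12996 ≡ 195 (mod 251). The two roots are 114 and 137.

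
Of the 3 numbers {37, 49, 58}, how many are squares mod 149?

2

(37/149) = +1 → QR.
(49/149) = +1 → QR.
(58/149) = -1 → non-residue.
Total quadratic residues among the 3: 2.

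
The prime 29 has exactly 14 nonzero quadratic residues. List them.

1, 4, 5, 6, 7, 9, 13, 16, 20, 22, 23, 24, 25, 28

Square k = 1,…,14 (k and 29−k give the same square):
1²=1, 2²=4, 3²=9, 4²=16, 5²=25, 6²≡7, 7²≡20, 8²≡6, 9²≡23, 10²≡13, 11²≡5, 12²≡28, 13²≡24, 14²≡22 (mod 29).
So the quadratic residues mod 29 are {1, 4, 5, 6, 7, 9, 13, 16, 20, 22, 23, 24, 25, 28}.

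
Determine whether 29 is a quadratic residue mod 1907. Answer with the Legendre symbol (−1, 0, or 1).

1

Reciprocity: 29 ≡ 1 and 1907 ≡ 3 (mod 4), so (29/1907) = +(1907/29).
Reduce top mod 29: now compute (22/29).
Pull out 2: since 29 ≡ 5 (mod 8), (2/29) = -1.
Reciprocity: 11 ≡ 3 and 29 ≡ 1 (mod 4), so (11/29) = +(29/11).
Reduce top mod 11: now compute (7/11).
Reciprocity: 7 ≡ 3 and 11 ≡ 3 (mod 4), so (7/11) = −(11/7).
Reduce top mod 7: now compute (4/7).
Pull out 2^2: since 7 ≡ 7 (mod 8), (2/7) = +1, so (2/7)^2 = +1.
Reached (1/7) = 1. Collecting the sign flips along the way, the symbol is +1.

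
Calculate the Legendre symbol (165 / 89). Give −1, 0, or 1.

First reduce: 165 ≡ 76 (mod 89).
Pull out 2^2: since 89 ≡ 1 (mod 8), (2/89) = +1, so (2/89)^2 = +1.
Reciprocity: 19 ≡ 3 and 89 ≡ 1 (mod 4), so (19/89) = +(89/19).
Reduce top mod 19: now compute (13/19).
Reciprocity: 13 ≡ 1 and 19 ≡ 3 (mod 4), so (13/19) = +(19/13).
Reduce top mod 13: now compute (6/13).
Pull out 2: since 13 ≡ 5 (mod 8), (2/13) = -1.
Reciprocity: 3 ≡ 3 and 13 ≡ 1 (mod 4), so (3/13) = +(13/3).
Reduce top mod 3: now compute (1/3).
Reached (1/3) = 1. Collecting the sign flips along the way, the symbol is -1.

-1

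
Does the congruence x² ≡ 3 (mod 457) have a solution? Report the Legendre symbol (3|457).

Reciprocity: 3 ≡ 3 and 457 ≡ 1 (mod 4), so (3/457) = +(457/3).
Reduce top mod 3: now compute (1/3).
Reached (1/3) = 1. Collecting the sign flips along the way, the symbol is +1.

1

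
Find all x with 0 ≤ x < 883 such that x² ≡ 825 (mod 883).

288, 595

Since 883 ≡ 3 (mod 4), a square root of 825 is 825^((883+1)/4) = 825^221 mod 883.
Repeated squaring: 825^2≡715, 825^4≡851, 825^8≡141, 825^16≡455, 825^32≡403, 825^64≡820, 825^128≡437 (mod 883).
825^221 = 825^(128+64+16+8+4+1) ≡ 595 (mod 883).
Check: 595² = 354025 ≡ 825 (mod 883). The two roots are 288 and 595.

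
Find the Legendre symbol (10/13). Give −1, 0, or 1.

Pull out 2: since 13 ≡ 5 (mod 8), (2/13) = -1.
Reciprocity: 5 ≡ 1 and 13 ≡ 1 (mod 4), so (5/13) = +(13/5).
Reduce top mod 5: now compute (3/5).
Reciprocity: 3 ≡ 3 and 5 ≡ 1 (mod 4), so (3/5) = +(5/3).
Reduce top mod 3: now compute (2/3).
Pull out 2: since 3 ≡ 3 (mod 8), (2/3) = -1.
Reached (1/3) = 1. Collecting the sign flips along the way, the symbol is +1.

1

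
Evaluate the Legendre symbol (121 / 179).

1

Euler's criterion: (121/179) ≡ 121^89 (mod 179).
121^2 ≡ 142 (mod 179)
121^4 ≡ 116 (mod 179)
121^8 ≡ 31 (mod 179)
121^16 ≡ 66 (mod 179)
121^32 ≡ 60 (mod 179)
121^64 ≡ 20 (mod 179)
121^89 = 121^(64+16+8+1) ≡ 1 (mod 179).
Result is 1, so (121/179) = 1.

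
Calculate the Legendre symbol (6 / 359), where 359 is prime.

1

Euler's criterion: (6/359) ≡ 6^179 (mod 359).
6^2 ≡ 36 (mod 359)
6^4 ≡ 219 (mod 359)
6^8 ≡ 214 (mod 359)
6^16 ≡ 203 (mod 359)
6^32 ≡ 283 (mod 359)
6^64 ≡ 32 (mod 359)
6^128 ≡ 306 (mod 359)
6^179 = 6^(128+32+16+2+1) ≡ 1 (mod 359).
Result is 1, so (6/359) = 1.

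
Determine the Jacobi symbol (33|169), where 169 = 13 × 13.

Reciprocity: 33 ≡ 1 and 169 ≡ 1 (mod 4), so (33/169) = +(169/33).
Reduce top mod 33: now compute (4/33).
Pull out 2^2: since 33 ≡ 1 (mod 8), (2/33) = +1, so (2/33)^2 = +1.
Reached (1/33) = 1. Collecting the sign flips along the way, the symbol is +1.

1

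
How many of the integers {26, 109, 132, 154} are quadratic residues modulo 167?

2

(26/167) = -1 → non-residue.
(109/167) = -1 → non-residue.
(132/167) = +1 → QR.
(154/167) = +1 → QR.
Total quadratic residues among the 4: 2.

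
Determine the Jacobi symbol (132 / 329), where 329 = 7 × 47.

Pull out 2^2: since 329 ≡ 1 (mod 8), (2/329) = +1, so (2/329)^2 = +1.
Reciprocity: 33 ≡ 1 and 329 ≡ 1 (mod 4), so (33/329) = +(329/33).
Reduce top mod 33: now compute (32/33).
Pull out 2^5: since 33 ≡ 1 (mod 8), (2/33) = +1, so (2/33)^5 = +1.
Reached (1/33) = 1. Collecting the sign flips along the way, the symbol is +1.

1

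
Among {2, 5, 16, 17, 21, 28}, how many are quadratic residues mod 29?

(2/29) = -1 → non-residue.
(5/29) = +1 → QR.
(16/29) = +1 → QR.
(17/29) = -1 → non-residue.
(21/29) = -1 → non-residue.
(28/29) = +1 → QR.
Total quadratic residues among the 6: 3.

3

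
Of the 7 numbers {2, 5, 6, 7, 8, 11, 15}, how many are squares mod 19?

4

(2/19) = -1 → non-residue.
(5/19) = +1 → QR.
(6/19) = +1 → QR.
(7/19) = +1 → QR.
(8/19) = -1 → non-residue.
(11/19) = +1 → QR.
(15/19) = -1 → non-residue.
Total quadratic residues among the 7: 4.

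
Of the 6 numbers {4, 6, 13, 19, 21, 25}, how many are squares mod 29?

(4/29) = +1 → QR.
(6/29) = +1 → QR.
(13/29) = +1 → QR.
(19/29) = -1 → non-residue.
(21/29) = -1 → non-residue.
(25/29) = +1 → QR.
Total quadratic residues among the 6: 4.

4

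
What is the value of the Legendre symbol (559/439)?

-1

Euler's criterion: (559/439) ≡ 120^219 (mod 439).
120^2 ≡ 352 (mod 439)
120^4 ≡ 106 (mod 439)
120^8 ≡ 261 (mod 439)
120^16 ≡ 76 (mod 439)
120^32 ≡ 69 (mod 439)
120^64 ≡ 371 (mod 439)
120^128 ≡ 234 (mod 439)
120^219 = 120^(128+64+16+8+2+1) ≡ 438 (mod 439).
Result is 438 ≡ −1, so (559/439) = −1.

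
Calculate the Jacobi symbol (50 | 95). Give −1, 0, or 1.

0

Pull out 2: since 95 ≡ 7 (mod 8), (2/95) = +1.
Reciprocity: 25 ≡ 1 and 95 ≡ 3 (mod 4), so (25/95) = +(95/25).
Reduce top mod 25: now compute (20/25).
Pull out 2^2: since 25 ≡ 1 (mod 8), (2/25) = +1, so (2/25)^2 = +1.
Reciprocity: 5 ≡ 1 and 25 ≡ 1 (mod 4), so (5/25) = +(25/5).
Reduce top mod 5: now compute (0/5).
Top reduces to 0: gcd > 1, so the symbol is 0.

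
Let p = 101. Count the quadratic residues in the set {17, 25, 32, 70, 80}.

4

(17/101) = +1 → QR.
(25/101) = +1 → QR.
(32/101) = -1 → non-residue.
(70/101) = +1 → QR.
(80/101) = +1 → QR.
Total quadratic residues among the 5: 4.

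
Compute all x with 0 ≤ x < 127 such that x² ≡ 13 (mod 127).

Since 127 ≡ 3 (mod 4), a square root of 13 is 13^((127+1)/4) = 13^32 mod 127.
Repeated squaring: 13^2≡42, 13^4≡113, 13^8≡69, 13^16≡62, 13^32≡34 (mod 127).
13^32 = 13^(32) ≡ 34 (mod 127).
Check: 34² = 1156 ≡ 13 (mod 127). The two roots are 34 and 93.

34, 93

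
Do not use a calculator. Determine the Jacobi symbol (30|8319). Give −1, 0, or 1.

Pull out 2: since 8319 ≡ 7 (mod 8), (2/8319) = +1.
Reciprocity: 15 ≡ 3 and 8319 ≡ 3 (mod 4), so (15/8319) = −(8319/15).
Reduce top mod 15: now compute (9/15).
Reciprocity: 9 ≡ 1 and 15 ≡ 3 (mod 4), so (9/15) = +(15/9).
Reduce top mod 9: now compute (6/9).
Pull out 2: since 9 ≡ 1 (mod 8), (2/9) = +1.
Reciprocity: 3 ≡ 3 and 9 ≡ 1 (mod 4), so (3/9) = +(9/3).
Reduce top mod 3: now compute (0/3).
Top reduces to 0: gcd > 1, so the symbol is 0.

0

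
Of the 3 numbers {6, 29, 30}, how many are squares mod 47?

1

(6/47) = +1 → QR.
(29/47) = -1 → non-residue.
(30/47) = -1 → non-residue.
Total quadratic residues among the 3: 1.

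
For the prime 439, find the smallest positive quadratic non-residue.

3

(2/439) = +1, so 2 is a residue.
(3/439) = −1, so 3 is the smallest positive non-residue mod 439.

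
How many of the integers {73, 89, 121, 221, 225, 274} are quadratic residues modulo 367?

5

(73/367) = +1 → QR.
(89/367) = +1 → QR.
(121/367) = +1 → QR.
(221/367) = -1 → non-residue.
(225/367) = +1 → QR.
(274/367) = +1 → QR.
Total quadratic residues among the 6: 5.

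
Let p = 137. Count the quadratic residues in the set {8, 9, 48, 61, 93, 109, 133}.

6

(8/137) = +1 → QR.
(9/137) = +1 → QR.
(48/137) = -1 → non-residue.
(61/137) = +1 → QR.
(93/137) = +1 → QR.
(109/137) = +1 → QR.
(133/137) = +1 → QR.
Total quadratic residues among the 7: 6.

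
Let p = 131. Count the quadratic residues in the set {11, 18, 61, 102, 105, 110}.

(11/131) = +1 → QR.
(18/131) = -1 → non-residue.
(61/131) = +1 → QR.
(102/131) = +1 → QR.
(105/131) = +1 → QR.
(110/131) = -1 → non-residue.
Total quadratic residues among the 6: 4.

4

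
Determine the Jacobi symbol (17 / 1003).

0

Reciprocity: 17 ≡ 1 and 1003 ≡ 3 (mod 4), so (17/1003) = +(1003/17).
Reduce top mod 17: now compute (0/17).
Top reduces to 0: gcd > 1, so the symbol is 0.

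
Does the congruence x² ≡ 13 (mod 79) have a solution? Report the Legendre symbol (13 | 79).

Reciprocity: 13 ≡ 1 and 79 ≡ 3 (mod 4), so (13/79) = +(79/13).
Reduce top mod 13: now compute (1/13).
Reached (1/13) = 1. Collecting the sign flips along the way, the symbol is +1.

1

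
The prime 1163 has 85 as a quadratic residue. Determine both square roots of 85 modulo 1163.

336, 827

Since 1163 ≡ 3 (mod 4), a square root of 85 is 85^((1163+1)/4) = 85^291 mod 1163.
Repeated squaring: 85^2≡247, 85^4≡533, 85^8≡317, 85^16≡471, 85^32≡871, 85^64≡365, 85^128≡643, 85^256≡584 (mod 1163).
85^291 = 85^(256+32+2+1) ≡ 827 (mod 1163).
Check: 827² = 683929 ≡ 85 (mod 1163). The two roots are 336 and 827.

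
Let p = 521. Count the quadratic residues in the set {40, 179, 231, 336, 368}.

(40/521) = +1 → QR.
(179/521) = -1 → non-residue.
(231/521) = +1 → QR.
(336/521) = +1 → QR.
(368/521) = -1 → non-residue.
Total quadratic residues among the 5: 3.

3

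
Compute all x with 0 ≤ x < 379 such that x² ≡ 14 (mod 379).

157, 222

Since 379 ≡ 3 (mod 4), a square root of 14 is 14^((379+1)/4) = 14^95 mod 379.
Repeated squaring: 14^2≡196, 14^4≡137, 14^8≡198, 14^16≡167, 14^32≡222, 14^64≡14 (mod 379).
14^95 = 14^(64+16+8+4+2+1) ≡ 222 (mod 379).
Check: 222² = 49284 ≡ 14 (mod 379). The two roots are 157 and 222.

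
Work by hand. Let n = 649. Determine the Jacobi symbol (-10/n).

First reduce: -10 ≡ 639 (mod 649).
Reciprocity: 639 ≡ 3 and 649 ≡ 1 (mod 4), so (639/649) = +(649/639).
Reduce top mod 639: now compute (10/639).
Pull out 2: since 639 ≡ 7 (mod 8), (2/639) = +1.
Reciprocity: 5 ≡ 1 and 639 ≡ 3 (mod 4), so (5/639) = +(639/5).
Reduce top mod 5: now compute (4/5).
Pull out 2^2: since 5 ≡ 5 (mod 8), (2/5) = -1, so (2/5)^2 = +1.
Reached (1/5) = 1. Collecting the sign flips along the way, the symbol is +1.

1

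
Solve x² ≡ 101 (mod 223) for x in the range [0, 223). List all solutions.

18, 205

Since 223 ≡ 3 (mod 4), a square root of 101 is 101^((223+1)/4) = 101^56 mod 223.
Repeated squaring: 101^2≡166, 101^4≡127, 101^8≡73, 101^16≡200, 101^32≡83 (mod 223).
101^56 = 101^(32+16+8) ≡ 18 (mod 223).
Check: 18² = 324 ≡ 101 (mod 223). The two roots are 18 and 205.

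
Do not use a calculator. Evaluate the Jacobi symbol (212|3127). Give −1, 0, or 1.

Pull out 2^2: since 3127 ≡ 7 (mod 8), (2/3127) = +1, so (2/3127)^2 = +1.
Reciprocity: 53 ≡ 1 and 3127 ≡ 3 (mod 4), so (53/3127) = +(3127/53).
Reduce top mod 53: now compute (0/53).
Top reduces to 0: gcd > 1, so the symbol is 0.

0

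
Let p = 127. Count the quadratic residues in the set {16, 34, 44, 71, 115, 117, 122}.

7

(16/127) = +1 → QR.
(34/127) = +1 → QR.
(44/127) = +1 → QR.
(71/127) = +1 → QR.
(115/127) = +1 → QR.
(117/127) = +1 → QR.
(122/127) = +1 → QR.
Total quadratic residues among the 7: 7.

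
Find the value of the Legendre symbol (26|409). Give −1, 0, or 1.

-1

Pull out 2: since 409 ≡ 1 (mod 8), (2/409) = +1.
Reciprocity: 13 ≡ 1 and 409 ≡ 1 (mod 4), so (13/409) = +(409/13).
Reduce top mod 13: now compute (6/13).
Pull out 2: since 13 ≡ 5 (mod 8), (2/13) = -1.
Reciprocity: 3 ≡ 3 and 13 ≡ 1 (mod 4), so (3/13) = +(13/3).
Reduce top mod 3: now compute (1/3).
Reached (1/3) = 1. Collecting the sign flips along the way, the symbol is -1.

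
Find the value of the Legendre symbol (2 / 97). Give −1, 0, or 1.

Pull out 2: since 97 ≡ 1 (mod 8), (2/97) = +1.
Reached (1/97) = 1. Collecting the sign flips along the way, the symbol is +1.

1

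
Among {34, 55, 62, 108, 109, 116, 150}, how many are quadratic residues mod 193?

(34/193) = -1 → non-residue.
(55/193) = +1 → QR.
(62/193) = +1 → QR.
(108/193) = +1 → QR.
(109/193) = +1 → QR.
(116/193) = -1 → non-residue.
(150/193) = +1 → QR.
Total quadratic residues among the 7: 5.

5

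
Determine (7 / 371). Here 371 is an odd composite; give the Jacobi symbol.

0

Reciprocity: 7 ≡ 3 and 371 ≡ 3 (mod 4), so (7/371) = −(371/7).
Reduce top mod 7: now compute (0/7).
Top reduces to 0: gcd > 1, so the symbol is 0.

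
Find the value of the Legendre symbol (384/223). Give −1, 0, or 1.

-1

First reduce: 384 ≡ 161 (mod 223).
Reciprocity: 161 ≡ 1 and 223 ≡ 3 (mod 4), so (161/223) = +(223/161).
Reduce top mod 161: now compute (62/161).
Pull out 2: since 161 ≡ 1 (mod 8), (2/161) = +1.
Reciprocity: 31 ≡ 3 and 161 ≡ 1 (mod 4), so (31/161) = +(161/31).
Reduce top mod 31: now compute (6/31).
Pull out 2: since 31 ≡ 7 (mod 8), (2/31) = +1.
Reciprocity: 3 ≡ 3 and 31 ≡ 3 (mod 4), so (3/31) = −(31/3).
Reduce top mod 3: now compute (1/3).
Reached (1/3) = 1. Collecting the sign flips along the way, the symbol is -1.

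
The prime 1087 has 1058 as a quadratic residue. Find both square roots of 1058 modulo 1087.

Since 1087 ≡ 3 (mod 4), a square root of 1058 is 1058^((1087+1)/4) = 1058^272 mod 1087.
Repeated squaring: 1058^2≡841, 1058^4≡731, 1058^8≡644, 1058^16≡589, 1058^32≡168, 1058^64≡1049, 1058^128≡357, 1058^256≡270 (mod 1087).
1058^272 = 1058^(256+16) ≡ 328 (mod 1087).
Check: 328² = 107584 ≡ 1058 (mod 1087). The two roots are 328 and 759.

328, 759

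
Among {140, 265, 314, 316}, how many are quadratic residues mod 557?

2

(140/557) = -1 → non-residue.
(265/557) = +1 → QR.
(314/557) = -1 → non-residue.
(316/557) = +1 → QR.
Total quadratic residues among the 4: 2.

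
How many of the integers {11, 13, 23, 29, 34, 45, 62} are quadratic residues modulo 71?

2

(11/71) = -1 → non-residue.
(13/71) = -1 → non-residue.
(23/71) = -1 → non-residue.
(29/71) = +1 → QR.
(34/71) = -1 → non-residue.
(45/71) = +1 → QR.
(62/71) = -1 → non-residue.
Total quadratic residues among the 7: 2.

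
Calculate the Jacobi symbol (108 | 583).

Pull out 2^2: since 583 ≡ 7 (mod 8), (2/583) = +1, so (2/583)^2 = +1.
Reciprocity: 27 ≡ 3 and 583 ≡ 3 (mod 4), so (27/583) = −(583/27).
Reduce top mod 27: now compute (16/27).
Pull out 2^4: since 27 ≡ 3 (mod 8), (2/27) = -1, so (2/27)^4 = +1.
Reached (1/27) = 1. Collecting the sign flips along the way, the symbol is -1.

-1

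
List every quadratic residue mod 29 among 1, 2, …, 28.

1, 4, 5, 6, 7, 9, 13, 16, 20, 22, 23, 24, 25, 28

Square k = 1,…,14 (k and 29−k give the same square):
1²=1, 2²=4, 3²=9, 4²=16, 5²=25, 6²≡7, 7²≡20, 8²≡6, 9²≡23, 10²≡13, 11²≡5, 12²≡28, 13²≡24, 14²≡22 (mod 29).
So the quadratic residues mod 29 are {1, 4, 5, 6, 7, 9, 13, 16, 20, 22, 23, 24, 25, 28}.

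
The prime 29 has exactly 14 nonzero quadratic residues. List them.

1,4,5,6,7,9,13,16,20,22,23,24,25,28

Square k = 1,…,14 (k and 29−k give the same square):
1²=1, 2²=4, 3²=9, 4²=16, 5²=25, 6²≡7, 7²≡20, 8²≡6, 9²≡23, 10²≡13, 11²≡5, 12²≡28, 13²≡24, 14²≡22 (mod 29).
So the quadratic residues mod 29 are {1, 4, 5, 6, 7, 9, 13, 16, 20, 22, 23, 24, 25, 28}.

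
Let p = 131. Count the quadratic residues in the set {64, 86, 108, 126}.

2

(64/131) = +1 → QR.
(86/131) = -1 → non-residue.
(108/131) = +1 → QR.
(126/131) = -1 → non-residue.
Total quadratic residues among the 4: 2.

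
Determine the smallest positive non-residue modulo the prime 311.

11

(2/311) = +1, so 2 is a residue.
(3/311) = +1, so 3 is a residue.
(4/311) = +1, so 4 is a residue.
(5/311) = +1, so 5 is a residue.
(6/311) = +1, so 6 is a residue.
(7/311) = +1, so 7 is a residue.
(8/311) = +1, so 8 is a residue.
(9/311) = +1, so 9 is a residue.
(10/311) = +1, so 10 is a residue.
(11/311) = −1, so 11 is the smallest positive non-residue mod 311.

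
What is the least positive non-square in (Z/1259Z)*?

(2/1259) = −1, so 2 is the smallest positive non-residue mod 1259.

2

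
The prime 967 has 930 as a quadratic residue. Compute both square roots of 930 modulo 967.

416, 551

Since 967 ≡ 3 (mod 4), a square root of 930 is 930^((967+1)/4) = 930^242 mod 967.
Repeated squaring: 930^2≡402, 930^4≡115, 930^8≡654, 930^16≡302, 930^32≡306, 930^64≡804, 930^128≡460 (mod 967).
930^242 = 930^(128+64+32+16+2) ≡ 551 (mod 967).
Check: 551² = 303601 ≡ 930 (mod 967). The two roots are 416 and 551.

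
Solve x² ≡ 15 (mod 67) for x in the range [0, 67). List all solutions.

Since 67 ≡ 3 (mod 4), a square root of 15 is 15^((67+1)/4) = 15^17 mod 67.
Repeated squaring: 15^2≡24, 15^4≡40, 15^8≡59, 15^16≡64 (mod 67).
15^17 = 15^(16+1) ≡ 22 (mod 67).
Check: 22² = 484 ≡ 15 (mod 67). The two roots are 22 and 45.

22, 45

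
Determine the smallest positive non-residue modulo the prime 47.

(2/47) = +1, so 2 is a residue.
(3/47) = +1, so 3 is a residue.
(4/47) = +1, so 4 is a residue.
(5/47) = −1, so 5 is the smallest positive non-residue mod 47.

5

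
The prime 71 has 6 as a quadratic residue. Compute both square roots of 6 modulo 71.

Since 71 ≡ 3 (mod 4), a square root of 6 is 6^((71+1)/4) = 6^18 mod 71.
Repeated squaring: 6^2≡36, 6^4≡18, 6^8≡40, 6^16≡38 (mod 71).
6^18 = 6^(16+2) ≡ 19 (mod 71).
Check: 19² = 361 ≡ 6 (mod 71). The two roots are 19 and 52.

19, 52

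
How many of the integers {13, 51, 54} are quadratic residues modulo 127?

1

(13/127) = +1 → QR.
(51/127) = -1 → non-residue.
(54/127) = -1 → non-residue.
Total quadratic residues among the 3: 1.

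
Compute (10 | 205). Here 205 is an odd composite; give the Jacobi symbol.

0

Pull out 2: since 205 ≡ 5 (mod 8), (2/205) = -1.
Reciprocity: 5 ≡ 1 and 205 ≡ 1 (mod 4), so (5/205) = +(205/5).
Reduce top mod 5: now compute (0/5).
Top reduces to 0: gcd > 1, so the symbol is 0.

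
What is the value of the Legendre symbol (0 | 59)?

0

Top reduces to 0: gcd > 1, so the symbol is 0.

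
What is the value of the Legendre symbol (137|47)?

Euler's criterion: (137/47) ≡ 43^23 (mod 47).
43^2 ≡ 16 (mod 47)
43^4 ≡ 21 (mod 47)
43^8 ≡ 18 (mod 47)
43^16 ≡ 42 (mod 47)
43^23 = 43^(16+4+2+1) ≡ 46 (mod 47).
Result is 46 ≡ −1, so (137/47) = −1.

-1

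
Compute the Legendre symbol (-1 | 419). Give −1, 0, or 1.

-1

Euler's criterion: (-1/419) ≡ 418^209 (mod 419).
418^2 ≡ 1 (mod 419)
418^4 ≡ 1 (mod 419)
418^8 ≡ 1 (mod 419)
418^16 ≡ 1 (mod 419)
418^32 ≡ 1 (mod 419)
418^64 ≡ 1 (mod 419)
418^128 ≡ 1 (mod 419)
418^209 = 418^(128+64+16+1) ≡ 418 (mod 419).
Result is 418 ≡ −1, so (-1/419) = −1.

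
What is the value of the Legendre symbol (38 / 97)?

Pull out 2: since 97 ≡ 1 (mod 8), (2/97) = +1.
Reciprocity: 19 ≡ 3 and 97 ≡ 1 (mod 4), so (19/97) = +(97/19).
Reduce top mod 19: now compute (2/19).
Pull out 2: since 19 ≡ 3 (mod 8), (2/19) = -1.
Reached (1/19) = 1. Collecting the sign flips along the way, the symbol is -1.

-1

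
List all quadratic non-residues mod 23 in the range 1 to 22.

5 7 10 11 14 15 17 19 20 21 22

Square k = 1,…,11 (k and 23−k give the same square):
1²=1, 2²=4, 3²=9, 4²=16, 5²≡2, 6²≡13, 7²≡3, 8²≡18, 9²≡12, 10²≡8, 11²≡6 (mod 23).
The residues are {1, 2, 3, 4, 6, 8, 9, 12, 13, 16, 18}; the non-residues are the remaining 11 nonzero classes.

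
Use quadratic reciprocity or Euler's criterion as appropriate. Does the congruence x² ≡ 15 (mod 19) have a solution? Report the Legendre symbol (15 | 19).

Reciprocity: 15 ≡ 3 and 19 ≡ 3 (mod 4), so (15/19) = −(19/15).
Reduce top mod 15: now compute (4/15).
Pull out 2^2: since 15 ≡ 7 (mod 8), (2/15) = +1, so (2/15)^2 = +1.
Reached (1/15) = 1. Collecting the sign flips along the way, the symbol is -1.

-1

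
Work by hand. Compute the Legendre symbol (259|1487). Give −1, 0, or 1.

Reciprocity: 259 ≡ 3 and 1487 ≡ 3 (mod 4), so (259/1487) = −(1487/259).
Reduce top mod 259: now compute (192/259).
Pull out 2^6: since 259 ≡ 3 (mod 8), (2/259) = -1, so (2/259)^6 = +1.
Reciprocity: 3 ≡ 3 and 259 ≡ 3 (mod 4), so (3/259) = −(259/3).
Reduce top mod 3: now compute (1/3).
Reached (1/3) = 1. Collecting the sign flips along the way, the symbol is +1.

1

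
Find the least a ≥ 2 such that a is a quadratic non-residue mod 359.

(2/359) = +1, so 2 is a residue.
(3/359) = +1, so 3 is a residue.
(4/359) = +1, so 4 is a residue.
(5/359) = +1, so 5 is a residue.
(6/359) = +1, so 6 is a residue.
(7/359) = −1, so 7 is the smallest positive non-residue mod 359.

7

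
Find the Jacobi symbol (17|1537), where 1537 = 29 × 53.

Reciprocity: 17 ≡ 1 and 1537 ≡ 1 (mod 4), so (17/1537) = +(1537/17).
Reduce top mod 17: now compute (7/17).
Reciprocity: 7 ≡ 3 and 17 ≡ 1 (mod 4), so (7/17) = +(17/7).
Reduce top mod 7: now compute (3/7).
Reciprocity: 3 ≡ 3 and 7 ≡ 3 (mod 4), so (3/7) = −(7/3).
Reduce top mod 3: now compute (1/3).
Reached (1/3) = 1. Collecting the sign flips along the way, the symbol is -1.

-1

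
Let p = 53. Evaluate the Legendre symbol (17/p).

1

Reciprocity: 17 ≡ 1 and 53 ≡ 1 (mod 4), so (17/53) = +(53/17).
Reduce top mod 17: now compute (2/17).
Pull out 2: since 17 ≡ 1 (mod 8), (2/17) = +1.
Reached (1/17) = 1. Collecting the sign flips along the way, the symbol is +1.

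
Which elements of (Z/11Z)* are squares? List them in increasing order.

1 3 4 5 9

Square k = 1,…,5 (k and 11−k give the same square):
1²=1, 2²=4, 3²=9, 4²≡5, 5²≡3 (mod 11).
So the quadratic residues mod 11 are {1, 3, 4, 5, 9}.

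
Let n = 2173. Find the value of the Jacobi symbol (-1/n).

1

First reduce: -1 ≡ 2172 (mod 2173).
Pull out 2^2: since 2173 ≡ 5 (mod 8), (2/2173) = -1, so (2/2173)^2 = +1.
Reciprocity: 543 ≡ 3 and 2173 ≡ 1 (mod 4), so (543/2173) = +(2173/543).
Reduce top mod 543: now compute (1/543).
Reached (1/543) = 1. Collecting the sign flips along the way, the symbol is +1.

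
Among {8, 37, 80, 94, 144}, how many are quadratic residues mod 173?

(8/173) = -1 → non-residue.
(37/173) = +1 → QR.
(80/173) = -1 → non-residue.
(94/173) = -1 → non-residue.
(144/173) = +1 → QR.
Total quadratic residues among the 5: 2.

2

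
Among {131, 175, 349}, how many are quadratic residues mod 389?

(131/389) = -1 → non-residue.
(175/389) = +1 → QR.
(349/389) = -1 → non-residue.
Total quadratic residues among the 3: 1.

1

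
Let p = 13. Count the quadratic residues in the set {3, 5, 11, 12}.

(3/13) = +1 → QR.
(5/13) = -1 → non-residue.
(11/13) = -1 → non-residue.
(12/13) = +1 → QR.
Total quadratic residues among the 4: 2.

2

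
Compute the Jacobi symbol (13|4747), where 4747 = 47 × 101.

Reciprocity: 13 ≡ 1 and 4747 ≡ 3 (mod 4), so (13/4747) = +(4747/13).
Reduce top mod 13: now compute (2/13).
Pull out 2: since 13 ≡ 5 (mod 8), (2/13) = -1.
Reached (1/13) = 1. Collecting the sign flips along the way, the symbol is -1.

-1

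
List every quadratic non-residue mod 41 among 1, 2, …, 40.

3 6 7 11 12 13 14 15 17 19 22 24 26 27 28 29 30 34 35 38

Square k = 1,…,20 (k and 41−k give the same square):
1²=1, 2²=4, 3²=9, 4²=16, 5²=25, 6²=36, 7²≡8, 8²≡23, 9²≡40, 10²≡18, 11²≡39, 12²≡21, 13²≡5, 14²≡32, 15²≡20, 16²≡10, 17²≡2, 18²≡37, 19²≡33, 20²≡31 (mod 41).
The residues are {1, 2, 4, 5, 8, 9, 10, 16, 18, 20, 21, 23, 25, 31, 32, 33, 36, 37, 39, 40}; the non-residues are the remaining 20 nonzero classes.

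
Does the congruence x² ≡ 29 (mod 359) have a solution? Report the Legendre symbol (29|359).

-1

Reciprocity: 29 ≡ 1 and 359 ≡ 3 (mod 4), so (29/359) = +(359/29).
Reduce top mod 29: now compute (11/29).
Reciprocity: 11 ≡ 3 and 29 ≡ 1 (mod 4), so (11/29) = +(29/11).
Reduce top mod 11: now compute (7/11).
Reciprocity: 7 ≡ 3 and 11 ≡ 3 (mod 4), so (7/11) = −(11/7).
Reduce top mod 7: now compute (4/7).
Pull out 2^2: since 7 ≡ 7 (mod 8), (2/7) = +1, so (2/7)^2 = +1.
Reached (1/7) = 1. Collecting the sign flips along the way, the symbol is -1.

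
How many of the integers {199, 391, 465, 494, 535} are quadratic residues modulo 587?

2

(199/587) = +1 → QR.
(391/587) = -1 → non-residue.
(465/587) = -1 → non-residue.
(494/587) = -1 → non-residue.
(535/587) = +1 → QR.
Total quadratic residues among the 5: 2.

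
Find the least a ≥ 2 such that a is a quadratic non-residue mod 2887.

3

(2/2887) = +1, so 2 is a residue.
(3/2887) = −1, so 3 is the smallest positive non-residue mod 2887.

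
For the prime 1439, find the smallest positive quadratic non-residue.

(2/1439) = +1, so 2 is a residue.
(3/1439) = +1, so 3 is a residue.
(4/1439) = +1, so 4 is a residue.
(5/1439) = +1, so 5 is a residue.
(6/1439) = +1, so 6 is a residue.
(7/1439) = −1, so 7 is the smallest positive non-residue mod 1439.

7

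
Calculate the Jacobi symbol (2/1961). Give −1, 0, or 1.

Pull out 2: since 1961 ≡ 1 (mod 8), (2/1961) = +1.
Reached (1/1961) = 1. Collecting the sign flips along the way, the symbol is +1.

1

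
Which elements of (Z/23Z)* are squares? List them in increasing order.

1, 2, 3, 4, 6, 8, 9, 12, 13, 16, 18

Square k = 1,…,11 (k and 23−k give the same square):
1²=1, 2²=4, 3²=9, 4²=16, 5²≡2, 6²≡13, 7²≡3, 8²≡18, 9²≡12, 10²≡8, 11²≡6 (mod 23).
So the quadratic residues mod 23 are {1, 2, 3, 4, 6, 8, 9, 12, 13, 16, 18}.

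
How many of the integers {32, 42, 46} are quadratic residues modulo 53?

(32/53) = -1 → non-residue.
(42/53) = +1 → QR.
(46/53) = +1 → QR.
Total quadratic residues among the 3: 2.

2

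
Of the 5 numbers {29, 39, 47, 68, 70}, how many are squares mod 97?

2

(29/97) = -1 → non-residue.
(39/97) = -1 → non-residue.
(47/97) = +1 → QR.
(68/97) = -1 → non-residue.
(70/97) = +1 → QR.
Total quadratic residues among the 5: 2.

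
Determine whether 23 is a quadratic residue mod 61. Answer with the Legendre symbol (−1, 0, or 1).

Reciprocity: 23 ≡ 3 and 61 ≡ 1 (mod 4), so (23/61) = +(61/23).
Reduce top mod 23: now compute (15/23).
Reciprocity: 15 ≡ 3 and 23 ≡ 3 (mod 4), so (15/23) = −(23/15).
Reduce top mod 15: now compute (8/15).
Pull out 2^3: since 15 ≡ 7 (mod 8), (2/15) = +1, so (2/15)^3 = +1.
Reached (1/15) = 1. Collecting the sign flips along the way, the symbol is -1.

-1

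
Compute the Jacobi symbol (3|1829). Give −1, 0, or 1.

Reciprocity: 3 ≡ 3 and 1829 ≡ 1 (mod 4), so (3/1829) = +(1829/3).
Reduce top mod 3: now compute (2/3).
Pull out 2: since 3 ≡ 3 (mod 8), (2/3) = -1.
Reached (1/3) = 1. Collecting the sign flips along the way, the symbol is -1.

-1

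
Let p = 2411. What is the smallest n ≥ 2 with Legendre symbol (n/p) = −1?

(2/2411) = −1, so 2 is the smallest positive non-residue mod 2411.

2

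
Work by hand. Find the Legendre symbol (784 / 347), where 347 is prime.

Euler's criterion: (784/347) ≡ 90^173 (mod 347).
90^2 ≡ 119 (mod 347)
90^4 ≡ 281 (mod 347)
90^8 ≡ 192 (mod 347)
90^16 ≡ 82 (mod 347)
90^32 ≡ 131 (mod 347)
90^64 ≡ 158 (mod 347)
90^128 ≡ 327 (mod 347)
90^173 = 90^(128+32+8+4+1) ≡ 1 (mod 347).
Result is 1, so (784/347) = 1.

1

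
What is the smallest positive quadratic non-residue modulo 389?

2

(2/389) = −1, so 2 is the smallest positive non-residue mod 389.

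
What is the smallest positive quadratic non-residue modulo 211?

2

(2/211) = −1, so 2 is the smallest positive non-residue mod 211.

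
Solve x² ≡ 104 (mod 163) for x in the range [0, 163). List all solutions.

58, 105

Since 163 ≡ 3 (mod 4), a square root of 104 is 104^((163+1)/4) = 104^41 mod 163.
Repeated squaring: 104^2≡58, 104^4≡104, 104^8≡58, 104^16≡104, 104^32≡58 (mod 163).
104^41 = 104^(32+8+1) ≡ 58 (mod 163).
Check: 58² = 3364 ≡ 104 (mod 163). The two roots are 58 and 105.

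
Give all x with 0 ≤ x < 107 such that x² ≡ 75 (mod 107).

Since 107 ≡ 3 (mod 4), a square root of 75 is 75^((107+1)/4) = 75^27 mod 107.
Repeated squaring: 75^2≡61, 75^4≡83, 75^8≡41, 75^16≡76 (mod 107).
75^27 = 75^(16+8+2+1) ≡ 90 (mod 107).
Check: 90² = 8100 ≡ 75 (mod 107). The two roots are 17 and 90.

17, 90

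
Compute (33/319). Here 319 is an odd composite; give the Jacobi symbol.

0

Reciprocity: 33 ≡ 1 and 319 ≡ 3 (mod 4), so (33/319) = +(319/33).
Reduce top mod 33: now compute (22/33).
Pull out 2: since 33 ≡ 1 (mod 8), (2/33) = +1.
Reciprocity: 11 ≡ 3 and 33 ≡ 1 (mod 4), so (11/33) = +(33/11).
Reduce top mod 11: now compute (0/11).
Top reduces to 0: gcd > 1, so the symbol is 0.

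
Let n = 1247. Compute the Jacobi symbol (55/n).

Reciprocity: 55 ≡ 3 and 1247 ≡ 3 (mod 4), so (55/1247) = −(1247/55).
Reduce top mod 55: now compute (37/55).
Reciprocity: 37 ≡ 1 and 55 ≡ 3 (mod 4), so (37/55) = +(55/37).
Reduce top mod 37: now compute (18/37).
Pull out 2: since 37 ≡ 5 (mod 8), (2/37) = -1.
Reciprocity: 9 ≡ 1 and 37 ≡ 1 (mod 4), so (9/37) = +(37/9).
Reduce top mod 9: now compute (1/9).
Reached (1/9) = 1. Collecting the sign flips along the way, the symbol is +1.

1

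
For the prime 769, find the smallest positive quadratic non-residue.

(2/769) = +1, so 2 is a residue.
(3/769) = +1, so 3 is a residue.
(4/769) = +1, so 4 is a residue.
(5/769) = +1, so 5 is a residue.
(6/769) = +1, so 6 is a residue.
(7/769) = −1, so 7 is the smallest positive non-residue mod 769.

7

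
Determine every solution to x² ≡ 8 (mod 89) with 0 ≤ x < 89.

39, 50

89 ≡ 1 (mod 4), so we find a root by search.
Trying successive values, 39² = 1521 ≡ 8 (mod 89). The other root is 89 − 39 = 50.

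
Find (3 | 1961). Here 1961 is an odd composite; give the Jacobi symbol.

Reciprocity: 3 ≡ 3 and 1961 ≡ 1 (mod 4), so (3/1961) = +(1961/3).
Reduce top mod 3: now compute (2/3).
Pull out 2: since 3 ≡ 3 (mod 8), (2/3) = -1.
Reached (1/3) = 1. Collecting the sign flips along the way, the symbol is -1.

-1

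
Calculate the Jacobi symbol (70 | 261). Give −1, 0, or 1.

Pull out 2: since 261 ≡ 5 (mod 8), (2/261) = -1.
Reciprocity: 35 ≡ 3 and 261 ≡ 1 (mod 4), so (35/261) = +(261/35).
Reduce top mod 35: now compute (16/35).
Pull out 2^4: since 35 ≡ 3 (mod 8), (2/35) = -1, so (2/35)^4 = +1.
Reached (1/35) = 1. Collecting the sign flips along the way, the symbol is -1.

-1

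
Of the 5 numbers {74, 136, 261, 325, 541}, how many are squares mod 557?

(74/557) = +1 → QR.
(136/557) = -1 → non-residue.
(261/557) = +1 → QR.
(325/557) = -1 → non-residue.
(541/557) = +1 → QR.
Total quadratic residues among the 5: 3.

3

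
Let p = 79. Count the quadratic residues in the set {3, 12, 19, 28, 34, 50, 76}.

(3/79) = -1 → non-residue.
(12/79) = -1 → non-residue.
(19/79) = +1 → QR.
(28/79) = -1 → non-residue.
(34/79) = -1 → non-residue.
(50/79) = +1 → QR.
(76/79) = +1 → QR.
Total quadratic residues among the 7: 3.

3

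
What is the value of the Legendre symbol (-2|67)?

1

Euler's criterion: (-2/67) ≡ 65^33 (mod 67).
65^2 ≡ 4 (mod 67)
65^4 ≡ 16 (mod 67)
65^8 ≡ 55 (mod 67)
65^16 ≡ 10 (mod 67)
65^32 ≡ 33 (mod 67)
65^33 = 65^(32+1) ≡ 1 (mod 67).
Result is 1, so (-2/67) = 1.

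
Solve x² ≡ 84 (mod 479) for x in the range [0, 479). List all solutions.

39, 440

Since 479 ≡ 3 (mod 4), a square root of 84 is 84^((479+1)/4) = 84^120 mod 479.
Repeated squaring: 84^2≡350, 84^4≡355, 84^8≡48, 84^16≡388, 84^32≡138, 84^64≡363 (mod 479).
84^120 = 84^(64+32+16+8) ≡ 440 (mod 479).
Check: 440² = 193600 ≡ 84 (mod 479). The two roots are 39 and 440.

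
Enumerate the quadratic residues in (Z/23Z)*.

Square k = 1,…,11 (k and 23−k give the same square):
1²=1, 2²=4, 3²=9, 4²=16, 5²≡2, 6²≡13, 7²≡3, 8²≡18, 9²≡12, 10²≡8, 11²≡6 (mod 23).
So the quadratic residues mod 23 are {1, 2, 3, 4, 6, 8, 9, 12, 13, 16, 18}.

1 2 3 4 6 8 9 12 13 16 18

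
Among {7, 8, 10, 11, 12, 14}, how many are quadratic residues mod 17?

1

(7/17) = -1 → non-residue.
(8/17) = +1 → QR.
(10/17) = -1 → non-residue.
(11/17) = -1 → non-residue.
(12/17) = -1 → non-residue.
(14/17) = -1 → non-residue.
Total quadratic residues among the 6: 1.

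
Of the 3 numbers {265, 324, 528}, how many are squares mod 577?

2

(265/577) = -1 → non-residue.
(324/577) = +1 → QR.
(528/577) = +1 → QR.
Total quadratic residues among the 3: 2.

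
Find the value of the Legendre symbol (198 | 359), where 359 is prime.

Euler's criterion: (198/359) ≡ 198^179 (mod 359).
198^2 ≡ 73 (mod 359)
198^4 ≡ 303 (mod 359)
198^8 ≡ 264 (mod 359)
198^16 ≡ 50 (mod 359)
198^32 ≡ 346 (mod 359)
198^64 ≡ 169 (mod 359)
198^128 ≡ 200 (mod 359)
198^179 = 198^(128+32+16+2+1) ≡ 1 (mod 359).
Result is 1, so (198/359) = 1.

1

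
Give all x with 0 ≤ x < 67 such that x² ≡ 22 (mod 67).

25, 42

Since 67 ≡ 3 (mod 4), a square root of 22 is 22^((67+1)/4) = 22^17 mod 67.
Repeated squaring: 22^2≡15, 22^4≡24, 22^8≡40, 22^16≡59 (mod 67).
22^17 = 22^(16+1) ≡ 25 (mod 67).
Check: 25² = 625 ≡ 22 (mod 67). The two roots are 25 and 42.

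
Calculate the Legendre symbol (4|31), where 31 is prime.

Pull out 2^2: since 31 ≡ 7 (mod 8), (2/31) = +1, so (2/31)^2 = +1.
Reached (1/31) = 1. Collecting the sign flips along the way, the symbol is +1.

1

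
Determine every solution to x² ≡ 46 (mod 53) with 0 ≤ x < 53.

53 ≡ 1 (mod 4), so we find a root by search.
Trying successive values, 24² = 576 ≡ 46 (mod 53). The other root is 53 − 24 = 29.

24, 29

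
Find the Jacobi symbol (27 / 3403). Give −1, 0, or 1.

Reciprocity: 27 ≡ 3 and 3403 ≡ 3 (mod 4), so (27/3403) = −(3403/27).
Reduce top mod 27: now compute (1/27).
Reached (1/27) = 1. Collecting the sign flips along the way, the symbol is -1.

-1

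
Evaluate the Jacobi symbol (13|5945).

Reciprocity: 13 ≡ 1 and 5945 ≡ 1 (mod 4), so (13/5945) = +(5945/13).
Reduce top mod 13: now compute (4/13).
Pull out 2^2: since 13 ≡ 5 (mod 8), (2/13) = -1, so (2/13)^2 = +1.
Reached (1/13) = 1. Collecting the sign flips along the way, the symbol is +1.

1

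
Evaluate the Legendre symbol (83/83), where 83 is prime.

First reduce: 83 ≡ 0 (mod 83).
Top reduces to 0: gcd > 1, so the symbol is 0.

0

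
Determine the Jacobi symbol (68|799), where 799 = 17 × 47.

0

Pull out 2^2: since 799 ≡ 7 (mod 8), (2/799) = +1, so (2/799)^2 = +1.
Reciprocity: 17 ≡ 1 and 799 ≡ 3 (mod 4), so (17/799) = +(799/17).
Reduce top mod 17: now compute (0/17).
Top reduces to 0: gcd > 1, so the symbol is 0.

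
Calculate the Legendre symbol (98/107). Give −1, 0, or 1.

Euler's criterion: (98/107) ≡ 98^53 (mod 107).
98^2 ≡ 81 (mod 107)
98^4 ≡ 34 (mod 107)
98^8 ≡ 86 (mod 107)
98^16 ≡ 13 (mod 107)
98^32 ≡ 62 (mod 107)
98^53 = 98^(32+16+4+1) ≡ 106 (mod 107).
Result is 106 ≡ −1, so (98/107) = −1.

-1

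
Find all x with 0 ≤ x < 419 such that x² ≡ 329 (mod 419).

76, 343

Since 419 ≡ 3 (mod 4), a square root of 329 is 329^((419+1)/4) = 329^105 mod 419.
Repeated squaring: 329^2≡139, 329^4≡47, 329^8≡114, 329^16≡7, 329^32≡49, 329^64≡306 (mod 419).
329^105 = 329^(64+32+8+1) ≡ 343 (mod 419).
Check: 343² = 117649 ≡ 329 (mod 419). The two roots are 76 and 343.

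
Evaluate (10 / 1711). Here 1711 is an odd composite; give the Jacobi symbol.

1

Pull out 2: since 1711 ≡ 7 (mod 8), (2/1711) = +1.
Reciprocity: 5 ≡ 1 and 1711 ≡ 3 (mod 4), so (5/1711) = +(1711/5).
Reduce top mod 5: now compute (1/5).
Reached (1/5) = 1. Collecting the sign flips along the way, the symbol is +1.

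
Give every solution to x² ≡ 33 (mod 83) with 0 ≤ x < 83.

Since 83 ≡ 3 (mod 4), a square root of 33 is 33^((83+1)/4) = 33^21 mod 83.
Repeated squaring: 33^2≡10, 33^4≡17, 33^8≡40, 33^16≡23 (mod 83).
33^21 = 33^(16+4+1) ≡ 38 (mod 83).
Check: 38² = 1444 ≡ 33 (mod 83). The two roots are 38 and 45.

38, 45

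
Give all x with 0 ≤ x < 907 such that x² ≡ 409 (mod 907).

440, 467

Since 907 ≡ 3 (mod 4), a square root of 409 is 409^((907+1)/4) = 409^227 mod 907.
Repeated squaring: 409^2≡393, 409^4≡259, 409^8≡870, 409^16≡462, 409^32≡299, 409^64≡515, 409^128≡381 (mod 907).
409^227 = 409^(128+64+32+2+1) ≡ 467 (mod 907).
Check: 467² = 218089 ≡ 409 (mod 907). The two roots are 440 and 467.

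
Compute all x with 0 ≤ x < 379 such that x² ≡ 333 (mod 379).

Since 379 ≡ 3 (mod 4), a square root of 333 is 333^((379+1)/4) = 333^95 mod 379.
Repeated squaring: 333^2≡221, 333^4≡329, 333^8≡226, 333^16≡290, 333^32≡341, 333^64≡307 (mod 379).
333^95 = 333^(64+16+8+4+2+1) ≡ 336 (mod 379).
Check: 336² = 112896 ≡ 333 (mod 379). The two roots are 43 and 336.

43, 336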